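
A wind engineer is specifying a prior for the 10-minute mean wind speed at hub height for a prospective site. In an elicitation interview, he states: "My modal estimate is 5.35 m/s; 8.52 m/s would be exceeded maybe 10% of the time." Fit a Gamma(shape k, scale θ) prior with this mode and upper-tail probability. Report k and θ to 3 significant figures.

Gamma(k,θ) with k>1 has mode (k−1)θ, so θ = 5.35/(k−1).
Need P(X < 8.52) = 0.9 with θ tied to k this way. Start at k = 2, θ = 5.35: P(X<8.52) ≈ 0.473.
Too low — raise k to concentrate. Iterating converges to k ≈ 9.67.
Then θ = 5.35/(9.67−1) ≈ 0.617.

k ≈ 9.67, θ ≈ 0.617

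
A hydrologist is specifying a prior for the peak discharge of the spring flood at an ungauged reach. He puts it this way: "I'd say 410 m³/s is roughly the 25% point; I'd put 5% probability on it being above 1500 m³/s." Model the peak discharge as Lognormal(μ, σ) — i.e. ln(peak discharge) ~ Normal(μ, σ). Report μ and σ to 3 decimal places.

μ ≈ 6.393, σ ≈ 0.559

If T ~ Lognormal(μ,σ) then ln T ~ Normal(μ,σ), so the p-quantile of ln T is μ + z_p·σ.
ln(410) = 6.016 and ln(1500) = 7.313; z_{0.25} = -0.6745, z_{0.95} = 1.645.
σ = (7.313 − 6.016)/(1.645 − (-0.6745)) = 0.559.
μ = 6.016 − (-0.6745)·0.559 = 6.393.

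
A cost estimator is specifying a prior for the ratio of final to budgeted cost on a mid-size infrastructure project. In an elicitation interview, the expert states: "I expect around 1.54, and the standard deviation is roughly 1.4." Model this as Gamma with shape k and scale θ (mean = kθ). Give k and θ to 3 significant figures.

For Gamma(k, scale θ): mean = kθ, variance = kθ², so CV = 1/√k.
CV = SD/mean = 1.4/1.54 = 0.9091, hence k = 1/CV² = 1.21.
Then θ = mean/k = 1.54/1.21 = 1.27.

k ≈ 1.21, θ ≈ 1.27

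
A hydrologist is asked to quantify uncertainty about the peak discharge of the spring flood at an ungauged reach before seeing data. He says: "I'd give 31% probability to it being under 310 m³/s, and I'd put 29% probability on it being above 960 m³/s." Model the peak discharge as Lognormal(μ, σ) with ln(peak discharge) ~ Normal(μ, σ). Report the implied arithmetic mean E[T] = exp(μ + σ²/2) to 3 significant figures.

If T ~ Lognormal(μ,σ) then ln T ~ Normal(μ,σ), so the p-quantile of ln T is μ + z_p·σ.
ln(310) = 5.737 and ln(960) = 6.867; z_{0.31} = -0.4959, z_{0.71} = 0.5534.
σ = (6.867 − 5.737)/(0.5534 − (-0.4959)) = 1.077.
μ = 5.737 − (-0.4959)·1.077 = 6.271.
E[T] = exp(μ + σ²/2) = exp(6.271 + 0.5803) = 945 m³/s.

E[T] ≈ 945 m³/s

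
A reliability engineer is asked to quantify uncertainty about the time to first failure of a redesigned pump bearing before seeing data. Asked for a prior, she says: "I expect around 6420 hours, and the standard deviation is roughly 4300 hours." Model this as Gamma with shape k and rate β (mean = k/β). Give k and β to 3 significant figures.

For Gamma(k, rate β): mean = k/β, variance = k/β², so CV = 1/√k.
CV = SD/mean = 4300/6420 = 0.6698, hence k = 1/CV² = 2.23.
Then β = k/mean = 2.23/6420 = 0.000347.

k ≈ 2.23, β ≈ 0.000347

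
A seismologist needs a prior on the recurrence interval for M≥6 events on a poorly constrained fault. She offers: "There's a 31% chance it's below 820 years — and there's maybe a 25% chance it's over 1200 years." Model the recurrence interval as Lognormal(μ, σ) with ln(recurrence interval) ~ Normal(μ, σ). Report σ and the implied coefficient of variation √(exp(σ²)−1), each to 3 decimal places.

If T ~ Lognormal(μ,σ) then ln T ~ Normal(μ,σ), so the p-quantile of ln T is μ + z_p·σ.
ln(820) = 6.709 and ln(1200) = 7.09; z_{0.31} = -0.4959, z_{0.75} = 0.6745.
σ = (7.09 − 6.709)/(0.6745 − (-0.4959)) = 0.325.
μ = 6.709 − (-0.4959)·0.325 = 6.871.
CV = √(exp(σ²)−1) = √(exp(0.1059)−1) = 0.334.

σ ≈ 0.325, CV ≈ 0.334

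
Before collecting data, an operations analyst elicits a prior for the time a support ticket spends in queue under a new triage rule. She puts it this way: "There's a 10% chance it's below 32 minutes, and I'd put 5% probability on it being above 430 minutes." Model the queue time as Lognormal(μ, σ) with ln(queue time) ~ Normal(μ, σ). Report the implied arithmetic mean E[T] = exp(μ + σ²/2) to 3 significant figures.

E[T] ≈ 148 minutes

If T ~ Lognormal(μ,σ) then ln T ~ Normal(μ,σ), so the p-quantile of ln T is μ + z_p·σ.
ln(32) = 3.466 and ln(430) = 6.064; z_{0.1} = -1.282, z_{0.95} = 1.645.
σ = (6.064 − 3.466)/(1.645 − (-1.282)) = 0.888.
μ = 3.466 − (-1.282)·0.888 = 4.603.
E[T] = exp(μ + σ²/2) = exp(4.603 + 0.3941) = 148 minutes.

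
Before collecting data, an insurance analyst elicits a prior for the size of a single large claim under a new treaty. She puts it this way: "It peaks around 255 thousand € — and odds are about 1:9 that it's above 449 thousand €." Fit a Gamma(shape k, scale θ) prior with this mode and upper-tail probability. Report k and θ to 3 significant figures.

Gamma(k,θ) with k>1 has mode (k−1)θ, so θ = 255/(k−1).
Need P(X < 449) = 0.9 with θ tied to k this way. Start at k = 2, θ = 255: P(X<449) ≈ 0.525.
Too low — raise k to concentrate. Iterating converges to k ≈ 6.94.
Then θ = 255/(6.94−1) ≈ 43.

k ≈ 6.94, θ ≈ 43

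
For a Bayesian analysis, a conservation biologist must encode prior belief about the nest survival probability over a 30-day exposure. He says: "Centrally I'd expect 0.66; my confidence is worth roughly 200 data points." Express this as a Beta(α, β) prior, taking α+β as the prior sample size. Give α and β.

α = 132, β = 68

Under the effective-sample-size interpretation, Beta(α, β) has prior mean α/(α+β) and prior sample size α+β.
So α+β = 200 and α/(α+β) = 0.66, giving α = 0.66·200 = 132 and β = 200 − 132 = 68.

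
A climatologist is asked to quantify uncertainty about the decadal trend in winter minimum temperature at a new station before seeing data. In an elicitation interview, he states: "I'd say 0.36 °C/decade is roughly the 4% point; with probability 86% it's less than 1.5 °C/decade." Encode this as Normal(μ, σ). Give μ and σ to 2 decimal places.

For Normal(μ,σ), the p-quantile is μ + z_p·σ. Here z_{0.04} = -1.751, z_{0.86} = 1.08.
So 0.36 = μ − 1.751σ and 1.5 = μ + 1.08σ.
Subtracting: σ = (1.5 − 0.36)/(1.08 − (-1.751)) = 0.40.
Then μ = 0.36 − (-1.751)·0.40 = 1.06.

μ = 1.06, σ = 0.40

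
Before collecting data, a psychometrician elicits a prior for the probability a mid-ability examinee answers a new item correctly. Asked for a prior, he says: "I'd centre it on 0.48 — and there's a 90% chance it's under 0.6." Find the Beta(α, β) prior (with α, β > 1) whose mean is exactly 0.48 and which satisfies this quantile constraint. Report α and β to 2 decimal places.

α ≈ 13.58, β ≈ 14.71

With mean 0.48 fixed, write α = 0.48s, β = 0.52s where s = α+β.
Need P(θ < 0.6) = 0.9 under Beta(0.48s, 0.52s). Normal approximation: (q−m)/√(m(1−m)/s) ≈ z_{0.9} = 1.28, so s ≈ 0.48·0.52·(1.28)²/(0.6−0.48)² = 28.5.
At s = 28.5: P(θ<0.6) ≈ 0.901. Adjusting to match 0.9 gives s ≈ 28.28.
So α = 0.48·28.28 ≈ 13.58, β = 0.52·28.28 ≈ 14.71.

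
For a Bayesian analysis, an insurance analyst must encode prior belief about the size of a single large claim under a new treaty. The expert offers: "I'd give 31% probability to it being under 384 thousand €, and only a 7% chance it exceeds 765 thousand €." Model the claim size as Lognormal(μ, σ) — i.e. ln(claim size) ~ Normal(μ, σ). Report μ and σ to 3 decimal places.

μ ≈ 6.124, σ ≈ 0.350

If T ~ Lognormal(μ,σ) then ln T ~ Normal(μ,σ), so the p-quantile of ln T is μ + z_p·σ.
ln(384) = 5.951 and ln(765) = 6.64; z_{0.31} = -0.4959, z_{0.93} = 1.476.
σ = (6.64 − 5.951)/(1.476 − (-0.4959)) = 0.350.
μ = 5.951 − (-0.4959)·0.350 = 6.124.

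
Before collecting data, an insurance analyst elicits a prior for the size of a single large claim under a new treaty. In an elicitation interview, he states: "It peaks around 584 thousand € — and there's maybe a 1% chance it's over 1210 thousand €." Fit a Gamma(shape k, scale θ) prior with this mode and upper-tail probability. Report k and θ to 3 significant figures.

k ≈ 10.2, θ ≈ 63.5

Gamma(k,θ) with k>1 has mode (k−1)θ, so θ = 584/(k−1).
Need P(X < 1210) = 0.99 with θ tied to k this way. Start at k = 2, θ = 584: P(X<1210) ≈ 0.613.
Too low — raise k to concentrate. Iterating converges to k ≈ 10.2.
Then θ = 584/(10.2−1) ≈ 63.5.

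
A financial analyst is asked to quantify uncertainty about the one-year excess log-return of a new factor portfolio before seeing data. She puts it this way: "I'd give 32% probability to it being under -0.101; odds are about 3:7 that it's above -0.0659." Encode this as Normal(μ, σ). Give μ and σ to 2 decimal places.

μ = -0.08, σ = 0.04

The p-quantile of Normal(μ,σ) is μ + z_p·σ, with z_{0.32} = -0.4677 and z_{0.7} = 0.5244.
Eliminate σ: μ = (z₂·x₁ − z₁·x₂)/(z₂ − z₁) = (0.5244·-0.101 − (-0.4677)·-0.0659)/0.9921 = -0.08.
Then σ = (x₂ − x₁)/(z₂ − z₁) = (-0.0659 − -0.101)/0.9921 = 0.04.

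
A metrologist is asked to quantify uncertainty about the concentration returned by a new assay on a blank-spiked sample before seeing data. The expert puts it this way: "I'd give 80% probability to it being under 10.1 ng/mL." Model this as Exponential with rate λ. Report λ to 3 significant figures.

λ ≈ 0.159

P(T < 10.1) = 1 − e^(−λ·10.1) = 0.8, so λ = −ln(1−0.8)/10.1 = −ln(0.2)/10.1 = 0.159.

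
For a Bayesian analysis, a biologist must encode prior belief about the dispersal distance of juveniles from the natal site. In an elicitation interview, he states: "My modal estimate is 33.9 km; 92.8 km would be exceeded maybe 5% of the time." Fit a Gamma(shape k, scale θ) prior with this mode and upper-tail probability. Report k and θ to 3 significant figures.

Gamma(k,θ) with k>1 has mode (k−1)θ, so θ = 33.9/(k−1).
Need P(X < 92.8) = 0.95 with θ tied to k this way. Start at k = 2, θ = 33.9: P(X<92.8) ≈ 0.758.
Too low — raise k to concentrate. Iterating converges to k ≈ 3.65.
Then θ = 33.9/(3.65−1) ≈ 12.8.

k ≈ 3.65, θ ≈ 12.8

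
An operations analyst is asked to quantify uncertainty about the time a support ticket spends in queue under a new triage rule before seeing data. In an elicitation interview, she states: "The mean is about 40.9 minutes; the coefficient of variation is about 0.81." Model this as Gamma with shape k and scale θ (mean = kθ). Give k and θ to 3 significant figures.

k ≈ 1.52, θ ≈ 26.8

For Gamma(k, scale θ): mean = kθ, variance = kθ², so CV = 1/√k.
CV = 0.81, hence k = 1/CV² = 1.52.
Then θ = mean/k = 40.9/1.52 = 26.8.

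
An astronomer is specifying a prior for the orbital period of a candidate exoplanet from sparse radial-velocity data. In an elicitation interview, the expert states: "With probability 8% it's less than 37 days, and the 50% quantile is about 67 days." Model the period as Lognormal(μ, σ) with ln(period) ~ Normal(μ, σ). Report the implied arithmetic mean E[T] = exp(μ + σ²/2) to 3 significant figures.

E[T] ≈ 73.3 days

If T ~ Lognormal(μ,σ) then ln T ~ Normal(μ,σ), so the p-quantile of ln T is μ + z_p·σ.
ln(37) = 3.611 and ln(67) = 4.205; z_{0.08} = -1.405, z_{0.5} = 0.
σ = (4.205 − 3.611)/(0 − (-1.405)) = 0.423.
μ = 3.611 − (-1.405)·0.423 = 4.205.
E[T] = exp(μ + σ²/2) = exp(4.205 + 0.0893) = 73.3 days.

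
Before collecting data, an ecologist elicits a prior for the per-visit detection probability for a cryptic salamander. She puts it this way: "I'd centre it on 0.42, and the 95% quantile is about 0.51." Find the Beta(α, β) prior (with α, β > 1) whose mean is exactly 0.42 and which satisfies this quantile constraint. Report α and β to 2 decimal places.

With mean 0.42 fixed, write α = 0.42s, β = 0.58s where s = α+β.
Need P(θ < 0.51) = 0.95 under Beta(0.42s, 0.58s). Normal approximation: (q−m)/√(m(1−m)/s) ≈ z_{0.95} = 1.64, so s ≈ 0.42·0.58·(1.64)²/(0.51−0.42)² = 81.4.
At s = 81.4: P(θ<0.51) ≈ 0.949. Adjusting to match 0.95 gives s ≈ 82.52.
So α = 0.42·82.52 ≈ 34.66, β = 0.58·82.52 ≈ 47.86.

α ≈ 34.66, β ≈ 47.86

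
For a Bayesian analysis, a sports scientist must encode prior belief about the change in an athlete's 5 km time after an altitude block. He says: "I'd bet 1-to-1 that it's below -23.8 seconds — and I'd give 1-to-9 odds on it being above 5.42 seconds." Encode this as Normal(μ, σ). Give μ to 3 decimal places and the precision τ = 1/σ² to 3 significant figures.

μ = -23.800, τ = 0.00192

The p-quantile of Normal(μ,σ) is μ + z_p·σ, with z_{0.5} = 0 and z_{0.9} = 1.282.
Eliminate σ: μ = (z₂·x₁ − z₁·x₂)/(z₂ − z₁) = (1.282·-23.8 − (0)·5.42)/1.282 = -23.800.
Then σ = (x₂ − x₁)/(z₂ − z₁) = (5.42 − -23.8)/1.282 = 22.800.
Precision τ = 1/σ² = 1/22.8² = 0.00192.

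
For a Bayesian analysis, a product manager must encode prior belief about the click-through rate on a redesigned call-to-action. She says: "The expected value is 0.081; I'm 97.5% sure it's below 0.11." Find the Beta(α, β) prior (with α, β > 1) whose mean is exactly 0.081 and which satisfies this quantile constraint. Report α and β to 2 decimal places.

With mean 0.081 fixed, write α = 0.081s, β = 0.919s where s = α+β.
Need P(θ < 0.11) = 0.975 under Beta(0.081s, 0.919s). Normal approximation: (q−m)/√(m(1−m)/s) ≈ z_{0.975} = 1.96, so s ≈ 0.081·0.919·(1.96)²/(0.11−0.081)² = 340.0.
At s = 340.0: P(θ<0.11) ≈ 0.967. Adjusting to match 0.975 gives s ≈ 390.09.
So α = 0.081·390.09 ≈ 31.60, β = 0.919·390.09 ≈ 358.50.

α ≈ 31.60, β ≈ 358.50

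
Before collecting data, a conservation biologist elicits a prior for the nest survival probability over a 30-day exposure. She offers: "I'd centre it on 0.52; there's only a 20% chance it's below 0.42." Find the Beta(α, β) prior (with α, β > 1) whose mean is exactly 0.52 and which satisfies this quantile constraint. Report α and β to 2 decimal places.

With mean 0.52 fixed, write α = 0.52s, β = 0.48s where s = α+β.
Need P(θ < 0.42) = 0.2 under Beta(0.52s, 0.48s). Normal approximation: (q−m)/√(m(1−m)/s) ≈ z_{0.2} = -0.842, so s ≈ 0.52·0.48·(-0.842)²/(0.42−0.52)² = 17.7.
At s = 17.7: P(θ<0.42) ≈ 0.200. Adjusting to match 0.2 gives s ≈ 17.74.
So α = 0.52·17.74 ≈ 9.23, β = 0.48·17.74 ≈ 8.52.

α ≈ 9.23, β ≈ 8.52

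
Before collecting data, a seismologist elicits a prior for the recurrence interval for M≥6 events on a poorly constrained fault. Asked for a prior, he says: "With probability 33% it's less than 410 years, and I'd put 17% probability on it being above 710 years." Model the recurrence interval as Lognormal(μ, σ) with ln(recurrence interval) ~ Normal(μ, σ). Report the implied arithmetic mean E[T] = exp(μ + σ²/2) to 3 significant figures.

If T ~ Lognormal(μ,σ) then ln T ~ Normal(μ,σ), so the p-quantile of ln T is μ + z_p·σ.
ln(410) = 6.016 and ln(710) = 6.565; z_{0.33} = -0.4399, z_{0.83} = 0.9542.
σ = (6.565 − 6.016)/(0.9542 − (-0.4399)) = 0.394.
μ = 6.016 − (-0.4399)·0.394 = 6.189.
E[T] = exp(μ + σ²/2) = exp(6.189 + 0.0776) = 527 years.

E[T] ≈ 527 years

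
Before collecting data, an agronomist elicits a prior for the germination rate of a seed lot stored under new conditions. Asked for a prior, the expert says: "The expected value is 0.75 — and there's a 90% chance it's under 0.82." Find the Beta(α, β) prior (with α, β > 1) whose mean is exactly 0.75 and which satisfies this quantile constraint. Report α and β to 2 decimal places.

With mean 0.75 fixed, write α = 0.75s, β = 0.25s where s = α+β.
Need P(θ < 0.82) = 0.9 under Beta(0.75s, 0.25s). Normal approximation: (q−m)/√(m(1−m)/s) ≈ z_{0.9} = 1.28, so s ≈ 0.75·0.25·(1.28)²/(0.82−0.75)² = 62.8.
At s = 62.8: P(θ<0.82) ≈ 0.908. Adjusting to match 0.9 gives s ≈ 58.90.
So α = 0.75·58.90 ≈ 44.18, β = 0.25·58.90 ≈ 14.73.

α ≈ 44.18, β ≈ 14.73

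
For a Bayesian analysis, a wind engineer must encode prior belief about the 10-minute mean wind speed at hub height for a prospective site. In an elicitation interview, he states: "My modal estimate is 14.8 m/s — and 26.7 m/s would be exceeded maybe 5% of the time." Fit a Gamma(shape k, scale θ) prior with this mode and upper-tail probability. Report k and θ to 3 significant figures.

Gamma(k,θ) with k>1 has mode (k−1)θ, so θ = 14.8/(k−1).
Need P(X < 26.7) = 0.95 with θ tied to k this way. Start at k = 2, θ = 14.8: P(X<26.7) ≈ 0.538.
Too low — raise k to concentrate. Iterating converges to k ≈ 9.
Then θ = 14.8/(9−1) ≈ 1.85.

k ≈ 9, θ ≈ 1.85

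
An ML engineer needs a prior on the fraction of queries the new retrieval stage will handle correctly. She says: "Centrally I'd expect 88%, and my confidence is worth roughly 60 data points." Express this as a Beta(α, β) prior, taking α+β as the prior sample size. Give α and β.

Under the effective-sample-size interpretation, Beta(α, β) has prior mean α/(α+β) and prior sample size α+β.
So α+β = 60 and α/(α+β) = 0.88, giving α = 0.88·60 = 52.8 and β = 60 − 52.8 = 7.2.

α = 52.8, β = 7.2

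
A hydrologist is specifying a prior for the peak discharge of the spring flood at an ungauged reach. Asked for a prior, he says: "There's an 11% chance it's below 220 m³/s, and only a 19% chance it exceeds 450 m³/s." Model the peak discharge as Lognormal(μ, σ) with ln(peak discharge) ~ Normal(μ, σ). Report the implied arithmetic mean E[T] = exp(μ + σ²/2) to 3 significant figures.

E[T] ≈ 354 m³/s

If T ~ Lognormal(μ,σ) then ln T ~ Normal(μ,σ), so the p-quantile of ln T is μ + z_p·σ.
ln(220) = 5.394 and ln(450) = 6.109; z_{0.11} = -1.227, z_{0.81} = 0.8779.
σ = (6.109 − 5.394)/(0.8779 − (-1.227)) = 0.340.
μ = 5.394 − (-1.227)·0.340 = 5.811.
E[T] = exp(μ + σ²/2) = exp(5.811 + 0.0578) = 354 m³/s.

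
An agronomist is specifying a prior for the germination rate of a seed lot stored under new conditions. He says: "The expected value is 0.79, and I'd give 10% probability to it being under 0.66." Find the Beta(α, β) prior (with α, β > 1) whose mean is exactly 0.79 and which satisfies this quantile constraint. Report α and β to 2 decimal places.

With mean 0.79 fixed, write α = 0.79s, β = 0.21s where s = α+β.
Need P(θ < 0.66) = 0.1 under Beta(0.79s, 0.21s). Normal approximation: (q−m)/√(m(1−m)/s) ≈ z_{0.1} = -1.28, so s ≈ 0.79·0.21·(-1.28)²/(0.66−0.79)² = 16.1.
At s = 16.1: P(θ<0.66) ≈ 0.106. Adjusting to match 0.1 gives s ≈ 17.25.
So α = 0.79·17.25 ≈ 13.63, β = 0.21·17.25 ≈ 3.62.

α ≈ 13.63, β ≈ 3.62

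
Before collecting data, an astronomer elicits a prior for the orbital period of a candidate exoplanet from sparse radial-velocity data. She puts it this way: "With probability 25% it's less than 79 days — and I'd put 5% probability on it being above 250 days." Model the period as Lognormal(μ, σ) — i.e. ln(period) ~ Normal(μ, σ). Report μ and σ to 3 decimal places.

If T ~ Lognormal(μ,σ) then ln T ~ Normal(μ,σ), so the p-quantile of ln T is μ + z_p·σ.
ln(79) = 4.369 and ln(250) = 5.521; z_{0.25} = -0.6745, z_{0.95} = 1.645.
σ = (5.521 − 4.369)/(1.645 − (-0.6745)) = 0.497.
μ = 4.369 − (-0.6745)·0.497 = 4.704.

μ ≈ 4.704, σ ≈ 0.497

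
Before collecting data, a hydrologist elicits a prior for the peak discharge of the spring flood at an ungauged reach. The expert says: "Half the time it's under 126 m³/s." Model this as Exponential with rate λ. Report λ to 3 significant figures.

Exponential median = ln 2 / λ, so λ = ln 2 / 126.0 = 0.0055.

λ ≈ 0.0055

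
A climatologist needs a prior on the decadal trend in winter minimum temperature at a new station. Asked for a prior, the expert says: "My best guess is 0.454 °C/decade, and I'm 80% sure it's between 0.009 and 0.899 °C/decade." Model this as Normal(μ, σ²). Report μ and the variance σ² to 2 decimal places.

μ = 0.45, σ² = 0.12

A symmetric 80% interval runs μ ± z·σ with z = 1.282.
Half-width = 0.445, so σ = 0.445/1.282 = 0.347 and σ² = 0.12.
μ is the stated best guess, 0.45.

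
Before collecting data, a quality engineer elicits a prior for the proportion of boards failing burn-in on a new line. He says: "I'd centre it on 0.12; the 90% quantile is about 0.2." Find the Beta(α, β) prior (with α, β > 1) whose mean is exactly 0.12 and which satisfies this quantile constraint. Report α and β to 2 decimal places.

With mean 0.12 fixed, write α = 0.12s, β = 0.88s where s = α+β.
Need P(θ < 0.2) = 0.9 under Beta(0.12s, 0.88s). Normal approximation: (q−m)/√(m(1−m)/s) ≈ z_{0.9} = 1.28, so s ≈ 0.12·0.88·(1.28)²/(0.2−0.12)² = 27.1.
At s = 27.1: P(θ<0.2) ≈ 0.893. Adjusting to match 0.9 gives s ≈ 29.41.
So α = 0.12·29.41 ≈ 3.53, β = 0.88·29.41 ≈ 25.88.

α ≈ 3.53, β ≈ 25.88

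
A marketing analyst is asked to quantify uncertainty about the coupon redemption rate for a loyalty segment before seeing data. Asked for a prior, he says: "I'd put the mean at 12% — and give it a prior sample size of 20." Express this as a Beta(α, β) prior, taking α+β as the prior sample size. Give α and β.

α = 2.4, β = 17.6

Under the effective-sample-size interpretation, Beta(α, β) has prior mean α/(α+β) and prior sample size α+β.
So α+β = 20 and α/(α+β) = 0.12, giving α = 0.12·20 = 2.4 and β = 20 − 2.4 = 17.6.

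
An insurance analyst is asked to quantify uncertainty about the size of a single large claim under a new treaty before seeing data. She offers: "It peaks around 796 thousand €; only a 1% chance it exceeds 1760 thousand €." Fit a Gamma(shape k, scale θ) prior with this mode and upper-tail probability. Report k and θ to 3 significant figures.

Gamma(k,θ) with k>1 has mode (k−1)θ, so θ = 796/(k−1).
Need P(X < 1760) = 0.99 with θ tied to k this way. Start at k = 2, θ = 796: P(X<1760) ≈ 0.648.
Too low — raise k to concentrate. Iterating converges to k ≈ 8.65.
Then θ = 796/(8.65−1) ≈ 104.

k ≈ 8.65, θ ≈ 104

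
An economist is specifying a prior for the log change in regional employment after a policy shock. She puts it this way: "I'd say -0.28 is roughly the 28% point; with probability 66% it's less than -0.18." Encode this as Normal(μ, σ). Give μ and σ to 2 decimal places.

For Normal(μ,σ), the p-quantile is μ + z_p·σ. Here z_{0.28} = -0.5828, z_{0.66} = 0.4125.
So -0.28 = μ − 0.5828σ and -0.18 = μ + 0.4125σ.
Subtracting: σ = (-0.18 − -0.28)/(0.4125 − (-0.5828)) = 0.10.
Then μ = -0.28 − (-0.5828)·0.10 = -0.22.

μ = -0.22, σ = 0.10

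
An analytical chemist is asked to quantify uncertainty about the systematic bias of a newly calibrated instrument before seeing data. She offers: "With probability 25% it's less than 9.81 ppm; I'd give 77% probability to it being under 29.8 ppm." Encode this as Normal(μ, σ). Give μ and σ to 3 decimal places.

μ = 19.350, σ = 14.144

For Normal(μ,σ), the p-quantile is μ + z_p·σ. Here z_{0.25} = -0.6745, z_{0.77} = 0.7388.
So 9.81 = μ − 0.6745σ and 29.8 = μ + 0.7388σ.
Subtracting: σ = (29.8 − 9.81)/(0.7388 − (-0.6745)) = 14.144.
Then μ = 9.81 − (-0.6745)·14.144 = 19.350.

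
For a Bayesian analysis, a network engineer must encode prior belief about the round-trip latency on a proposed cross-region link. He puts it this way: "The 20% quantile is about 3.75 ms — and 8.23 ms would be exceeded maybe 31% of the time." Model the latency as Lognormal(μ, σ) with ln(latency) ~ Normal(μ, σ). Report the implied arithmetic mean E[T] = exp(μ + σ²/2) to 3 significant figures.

If T ~ Lognormal(μ,σ) then ln T ~ Normal(μ,σ), so the p-quantile of ln T is μ + z_p·σ.
ln(3.75) = 1.322 and ln(8.23) = 2.108; z_{0.2} = -0.8416, z_{0.69} = 0.4959.
σ = (2.108 − 1.322)/(0.4959 − (-0.8416)) = 0.588.
μ = 1.322 − (-0.8416)·0.588 = 1.816.
E[T] = exp(μ + σ²/2) = exp(1.816 + 0.1727) = 7.31 ms.

E[T] ≈ 7.31 ms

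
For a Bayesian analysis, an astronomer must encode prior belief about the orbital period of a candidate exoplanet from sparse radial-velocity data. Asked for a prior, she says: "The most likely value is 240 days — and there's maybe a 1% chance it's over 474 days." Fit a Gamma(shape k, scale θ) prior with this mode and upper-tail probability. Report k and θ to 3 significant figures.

Gamma(k,θ) with k>1 has mode (k−1)θ, so θ = 240/(k−1).
Need P(X < 474) = 0.99 with θ tied to k this way. Start at k = 2, θ = 240: P(X<474) ≈ 0.587.
Too low — raise k to concentrate. Iterating converges to k ≈ 11.6.
Then θ = 240/(11.6−1) ≈ 22.6.

k ≈ 11.6, θ ≈ 22.6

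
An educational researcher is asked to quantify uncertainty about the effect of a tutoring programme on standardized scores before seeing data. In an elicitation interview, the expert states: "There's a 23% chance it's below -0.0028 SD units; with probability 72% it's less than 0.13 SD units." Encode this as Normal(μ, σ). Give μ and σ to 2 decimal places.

The p-quantile of Normal(μ,σ) is μ + z_p·σ, with z_{0.23} = -0.7388 and z_{0.72} = 0.5828.
Eliminate σ: μ = (z₂·x₁ − z₁·x₂)/(z₂ − z₁) = (0.5828·-0.0028 − (-0.7388)·0.13)/1.322 = 0.07.
Then σ = (x₂ − x₁)/(z₂ − z₁) = (0.13 − -0.0028)/1.322 = 0.10.

μ = 0.07, σ = 0.10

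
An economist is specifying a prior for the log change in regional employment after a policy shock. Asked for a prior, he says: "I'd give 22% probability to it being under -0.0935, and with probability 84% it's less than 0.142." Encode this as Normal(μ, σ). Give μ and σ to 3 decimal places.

For Normal(μ,σ), the p-quantile is μ + z_p·σ. Here z_{0.22} = -0.7722, z_{0.84} = 0.9945.
So -0.0935 = μ − 0.7722σ and 0.142 = μ + 0.9945σ.
Subtracting: σ = (0.142 − -0.0935)/(0.9945 − (-0.7722)) = 0.133.
Then μ = -0.0935 − (-0.7722)·0.133 = 0.009.

μ = 0.009, σ = 0.133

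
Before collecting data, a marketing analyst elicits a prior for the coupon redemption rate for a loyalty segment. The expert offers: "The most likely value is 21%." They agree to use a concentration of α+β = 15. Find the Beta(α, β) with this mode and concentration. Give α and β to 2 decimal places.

α = 3.73, β = 11.27

For α,β > 1 the Beta mode is (α−1)/(α+β−2). With α+β = 15, the mode is (α−1)/13.
Set (α−1)/13 = 0.21 → α = 1 + 0.21·13 = 3.73.
β = 15 − α = 11.27.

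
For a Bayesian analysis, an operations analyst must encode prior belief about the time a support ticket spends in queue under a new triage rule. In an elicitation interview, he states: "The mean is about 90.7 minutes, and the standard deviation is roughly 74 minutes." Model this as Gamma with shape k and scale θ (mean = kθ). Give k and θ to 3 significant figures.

For Gamma(k, scale θ): mean = kθ, variance = kθ², so CV = 1/√k.
CV = SD/mean = 74/90.7 = 0.8159, hence k = 1/CV² = 1.5.
Then θ = mean/k = 90.7/1.5 = 60.4.

k ≈ 1.5, θ ≈ 60.4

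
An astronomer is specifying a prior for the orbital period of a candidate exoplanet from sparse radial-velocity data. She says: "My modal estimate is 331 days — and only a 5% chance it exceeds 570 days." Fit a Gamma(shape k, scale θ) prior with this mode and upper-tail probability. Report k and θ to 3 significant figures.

k ≈ 10.4, θ ≈ 35

Gamma(k,θ) with k>1 has mode (k−1)θ, so θ = 331/(k−1).
Need P(X < 570) = 0.95 with θ tied to k this way. Start at k = 2, θ = 331: P(X<570) ≈ 0.514.
Too low — raise k to concentrate. Iterating converges to k ≈ 10.4.
Then θ = 331/(10.4−1) ≈ 35.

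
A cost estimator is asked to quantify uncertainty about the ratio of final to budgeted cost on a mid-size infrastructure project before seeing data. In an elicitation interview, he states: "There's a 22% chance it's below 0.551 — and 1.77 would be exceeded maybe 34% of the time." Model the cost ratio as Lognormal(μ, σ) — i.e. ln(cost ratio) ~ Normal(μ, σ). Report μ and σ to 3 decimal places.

If T ~ Lognormal(μ,σ) then ln T ~ Normal(μ,σ), so the p-quantile of ln T is μ + z_p·σ.
ln(0.551) = -0.596 and ln(1.77) = 0.571; z_{0.22} = -0.7722, z_{0.66} = 0.4125.
σ = (0.571 − -0.596)/(0.4125 − (-0.7722)) = 0.985.
μ = -0.596 − (-0.7722)·0.985 = 0.165.

μ ≈ 0.165, σ ≈ 0.985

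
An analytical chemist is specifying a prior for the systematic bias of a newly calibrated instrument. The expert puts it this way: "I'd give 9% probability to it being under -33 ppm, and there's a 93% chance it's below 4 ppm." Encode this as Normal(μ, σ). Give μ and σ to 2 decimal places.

For Normal(μ,σ), the p-quantile is μ + z_p·σ. Here z_{0.09} = -1.341, z_{0.93} = 1.476.
So -33 = μ − 1.341σ and 4 = μ + 1.476σ.
Subtracting: σ = (4 − -33)/(1.476 − (-1.341)) = 13.14.
Then μ = -33 − (-1.341)·13.14 = -15.39.

μ = -15.39, σ = 13.14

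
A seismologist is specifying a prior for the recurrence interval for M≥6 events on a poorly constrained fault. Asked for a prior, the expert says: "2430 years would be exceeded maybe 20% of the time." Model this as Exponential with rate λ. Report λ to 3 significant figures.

P(T > 2430.0) = e^(−λ·2430.0) = 0.2, so λ = −ln(0.2)/2430.0 = 0.000662.

λ ≈ 0.000662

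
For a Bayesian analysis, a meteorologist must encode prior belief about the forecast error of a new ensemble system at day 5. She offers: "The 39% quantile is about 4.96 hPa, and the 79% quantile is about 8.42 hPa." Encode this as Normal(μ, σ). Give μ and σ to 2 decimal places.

μ = 5.85, σ = 3.19

The p-quantile of Normal(μ,σ) is μ + z_p·σ, with z_{0.39} = -0.2793 and z_{0.79} = 0.8064.
Eliminate σ: μ = (z₂·x₁ − z₁·x₂)/(z₂ − z₁) = (0.8064·4.96 − (-0.2793)·8.42)/1.086 = 5.85.
Then σ = (x₂ − x₁)/(z₂ − z₁) = (8.42 − 4.96)/1.086 = 3.19.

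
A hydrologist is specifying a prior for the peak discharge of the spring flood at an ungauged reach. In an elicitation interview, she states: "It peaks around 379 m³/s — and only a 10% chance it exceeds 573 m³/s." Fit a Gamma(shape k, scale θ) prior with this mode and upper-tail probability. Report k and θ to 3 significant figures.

Gamma(k,θ) with k>1 has mode (k−1)θ, so θ = 379/(k−1).
Need P(X < 573) = 0.9 with θ tied to k this way. Start at k = 2, θ = 379: P(X<573) ≈ 0.446.
Too low — raise k to concentrate. Iterating converges to k ≈ 11.9.
Then θ = 379/(11.9−1) ≈ 34.8.

k ≈ 11.9, θ ≈ 34.8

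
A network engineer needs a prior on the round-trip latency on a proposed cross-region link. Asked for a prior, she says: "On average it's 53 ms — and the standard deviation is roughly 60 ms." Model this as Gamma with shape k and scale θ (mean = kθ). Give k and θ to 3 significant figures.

k ≈ 0.78, θ ≈ 67.9

For Gamma(k, scale θ): mean = kθ, variance = kθ², so CV = 1/√k.
CV = SD/mean = 60/53 = 1.132, hence k = 1/CV² = 0.78.
Then θ = mean/k = 53/0.78 = 67.9.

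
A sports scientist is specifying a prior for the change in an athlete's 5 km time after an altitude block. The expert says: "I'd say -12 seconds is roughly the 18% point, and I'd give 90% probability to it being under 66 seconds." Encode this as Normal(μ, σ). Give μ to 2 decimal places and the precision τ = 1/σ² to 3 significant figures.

The p-quantile of Normal(μ,σ) is μ + z_p·σ, with z_{0.18} = -0.9154 and z_{0.9} = 1.282.
Eliminate σ: μ = (z₂·x₁ − z₁·x₂)/(z₂ − z₁) = (1.282·-12 − (-0.9154)·66)/2.197 = 20.50.
Then σ = (x₂ − x₁)/(z₂ − z₁) = (66 − -12)/2.197 = 35.50.
Precision τ = 1/σ² = 1/35.5² = 0.000793.

μ = 20.50, τ = 0.000793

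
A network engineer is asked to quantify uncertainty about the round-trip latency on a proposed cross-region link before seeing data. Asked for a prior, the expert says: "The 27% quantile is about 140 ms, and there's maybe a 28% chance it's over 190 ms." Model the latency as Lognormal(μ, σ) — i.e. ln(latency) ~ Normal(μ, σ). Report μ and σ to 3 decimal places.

μ ≈ 5.098, σ ≈ 0.255

If T ~ Lognormal(μ,σ) then ln T ~ Normal(μ,σ), so the p-quantile of ln T is μ + z_p·σ.
ln(140) = 4.942 and ln(190) = 5.247; z_{0.27} = -0.6128, z_{0.72} = 0.5828.
σ = (5.247 − 4.942)/(0.5828 − (-0.6128)) = 0.255.
μ = 4.942 − (-0.6128)·0.255 = 5.098.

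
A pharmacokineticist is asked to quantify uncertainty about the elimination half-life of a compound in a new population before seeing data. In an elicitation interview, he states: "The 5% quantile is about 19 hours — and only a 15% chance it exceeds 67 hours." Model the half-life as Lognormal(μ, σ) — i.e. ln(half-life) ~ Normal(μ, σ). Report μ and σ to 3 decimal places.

If T ~ Lognormal(μ,σ) then ln T ~ Normal(μ,σ), so the p-quantile of ln T is μ + z_p·σ.
ln(19) = 2.944 and ln(67) = 4.205; z_{0.05} = -1.645, z_{0.85} = 1.036.
σ = (4.205 − 2.944)/(1.036 − (-1.645)) = 0.470.
μ = 2.944 − (-1.645)·0.470 = 3.718.

μ ≈ 3.718, σ ≈ 0.470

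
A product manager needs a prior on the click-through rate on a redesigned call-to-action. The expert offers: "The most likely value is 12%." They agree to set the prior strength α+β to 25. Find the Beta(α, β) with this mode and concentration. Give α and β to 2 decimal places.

For α,β > 1 the Beta mode is (α−1)/(α+β−2). With α+β = 25, the mode is (α−1)/23.
Set (α−1)/23 = 0.12 → α = 1 + 0.12·23 = 3.76.
β = 25 − α = 21.24.

α = 3.76, β = 21.24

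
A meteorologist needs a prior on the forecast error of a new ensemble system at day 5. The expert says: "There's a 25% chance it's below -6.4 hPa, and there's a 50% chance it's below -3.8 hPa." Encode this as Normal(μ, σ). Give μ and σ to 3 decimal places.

μ = -3.800, σ = 3.855

For Normal(μ,σ), the p-quantile is μ + z_p·σ. Here z_{0.25} = -0.6745, z_{0.5} = 0.
So -6.4 = μ − 0.6745σ and -3.8 = μ + 0σ.
Subtracting: σ = (-3.8 − -6.4)/(0 − (-0.6745)) = 3.855.
Then μ = -6.4 − (-0.6745)·3.855 = -3.800.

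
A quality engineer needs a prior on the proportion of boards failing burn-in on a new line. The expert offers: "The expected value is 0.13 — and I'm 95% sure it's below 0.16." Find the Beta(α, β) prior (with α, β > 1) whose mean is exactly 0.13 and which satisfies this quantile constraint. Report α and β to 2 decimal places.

α ≈ 47.54, β ≈ 318.13

With mean 0.13 fixed, write α = 0.13s, β = 0.87s where s = α+β.
Need P(θ < 0.16) = 0.95 under Beta(0.13s, 0.87s). Normal approximation: (q−m)/√(m(1−m)/s) ≈ z_{0.95} = 1.64, so s ≈ 0.13·0.87·(1.64)²/(0.16−0.13)² = 340.0.
At s = 340.0: P(θ<0.16) ≈ 0.944. Adjusting to match 0.95 gives s ≈ 365.66.
So α = 0.13·365.66 ≈ 47.54, β = 0.87·365.66 ≈ 318.13.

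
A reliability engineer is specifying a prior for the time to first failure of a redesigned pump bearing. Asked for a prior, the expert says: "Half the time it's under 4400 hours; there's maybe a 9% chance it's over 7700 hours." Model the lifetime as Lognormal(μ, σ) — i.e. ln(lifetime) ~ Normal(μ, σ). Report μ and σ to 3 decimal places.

If T ~ Lognormal(μ,σ) then ln T ~ Normal(μ,σ), so the p-quantile of ln T is μ + z_p·σ.
ln(4400) = 8.389 and ln(7700) = 8.949; z_{0.5} = 0, z_{0.91} = 1.341.
σ = (8.949 − 8.389)/(1.341 − (0)) = 0.417.
μ = 8.389 − (0)·0.417 = 8.389.

μ ≈ 8.389, σ ≈ 0.417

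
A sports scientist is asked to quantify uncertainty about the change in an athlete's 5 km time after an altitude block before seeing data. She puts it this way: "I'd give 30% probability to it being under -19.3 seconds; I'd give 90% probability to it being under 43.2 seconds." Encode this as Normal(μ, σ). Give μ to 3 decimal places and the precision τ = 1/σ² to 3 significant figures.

For Normal(μ,σ), the p-quantile is μ + z_p·σ. Here z_{0.3} = -0.5244, z_{0.9} = 1.282.
So -19.3 = μ − 0.5244σ and 43.2 = μ + 1.282σ.
Subtracting: σ = (43.2 − -19.3)/(1.282 − (-0.5244)) = 34.608.
Then μ = -19.3 − (-0.5244)·34.608 = -1.152.
Precision τ = 1/σ² = 1/34.61² = 0.000835.

μ = -1.152, τ = 0.000835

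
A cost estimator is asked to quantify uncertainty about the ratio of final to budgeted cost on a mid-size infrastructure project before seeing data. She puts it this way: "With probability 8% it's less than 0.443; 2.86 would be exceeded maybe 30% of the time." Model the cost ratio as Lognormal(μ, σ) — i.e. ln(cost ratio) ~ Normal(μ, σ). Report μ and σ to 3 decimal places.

If T ~ Lognormal(μ,σ) then ln T ~ Normal(μ,σ), so the p-quantile of ln T is μ + z_p·σ.
ln(0.443) = -0.8142 and ln(2.86) = 1.051; z_{0.08} = -1.405, z_{0.7} = 0.5244.
σ = (1.051 − -0.8142)/(0.5244 − (-1.405)) = 0.967.
μ = -0.8142 − (-1.405)·0.967 = 0.544.

μ ≈ 0.544, σ ≈ 0.967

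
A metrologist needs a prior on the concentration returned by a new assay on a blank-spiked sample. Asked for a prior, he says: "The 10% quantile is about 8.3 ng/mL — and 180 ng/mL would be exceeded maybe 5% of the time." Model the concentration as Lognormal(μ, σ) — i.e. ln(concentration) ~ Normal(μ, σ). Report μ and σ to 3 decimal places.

If T ~ Lognormal(μ,σ) then ln T ~ Normal(μ,σ), so the p-quantile of ln T is μ + z_p·σ.
ln(8.3) = 2.116 and ln(180) = 5.193; z_{0.1} = -1.282, z_{0.95} = 1.645.
σ = (5.193 − 2.116)/(1.645 − (-1.282)) = 1.051.
μ = 2.116 − (-1.282)·1.051 = 3.464.

μ ≈ 3.464, σ ≈ 1.051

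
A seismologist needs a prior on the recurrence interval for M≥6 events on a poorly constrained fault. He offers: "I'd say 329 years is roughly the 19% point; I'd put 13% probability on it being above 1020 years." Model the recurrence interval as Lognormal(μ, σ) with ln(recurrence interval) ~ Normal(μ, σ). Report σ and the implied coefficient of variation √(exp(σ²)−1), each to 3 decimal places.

If T ~ Lognormal(μ,σ) then ln T ~ Normal(μ,σ), so the p-quantile of ln T is μ + z_p·σ.
ln(329) = 5.796 and ln(1020) = 6.928; z_{0.19} = -0.8779, z_{0.87} = 1.126.
σ = (6.928 − 5.796)/(1.126 − (-0.8779)) = 0.565.
μ = 5.796 − (-0.8779)·0.565 = 6.292.
CV = √(exp(σ²)−1) = √(exp(0.3187)−1) = 0.613.

σ ≈ 0.565, CV ≈ 0.613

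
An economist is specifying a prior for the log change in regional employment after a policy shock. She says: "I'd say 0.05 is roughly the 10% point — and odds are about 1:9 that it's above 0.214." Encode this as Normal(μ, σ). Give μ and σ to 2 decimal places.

For Normal(μ,σ), the p-quantile is μ + z_p·σ. Here z_{0.1} = -1.282, z_{0.9} = 1.282.
So 0.05 = μ − 1.282σ and 0.214 = μ + 1.282σ.
Subtracting: σ = (0.214 − 0.05)/(1.282 − (-1.282)) = 0.06.
Then μ = 0.05 − (-1.282)·0.06 = 0.13.

μ = 0.13, σ = 0.06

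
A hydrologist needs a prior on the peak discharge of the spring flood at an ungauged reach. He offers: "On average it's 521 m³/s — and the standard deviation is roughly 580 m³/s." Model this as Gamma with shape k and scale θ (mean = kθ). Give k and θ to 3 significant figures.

For Gamma(k, scale θ): mean = kθ, variance = kθ², so CV = 1/√k.
CV = SD/mean = 580/521 = 1.113, hence k = 1/CV² = 0.807.
Then θ = mean/k = 521/0.807 = 646.

k ≈ 0.807, θ ≈ 646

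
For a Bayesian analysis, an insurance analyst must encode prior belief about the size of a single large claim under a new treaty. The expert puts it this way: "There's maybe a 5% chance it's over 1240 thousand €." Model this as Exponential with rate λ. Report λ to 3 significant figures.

λ ≈ 0.00242

P(T > 1240.0) = e^(−λ·1240.0) = 0.05, so λ = −ln(0.05)/1240.0 = 0.00242.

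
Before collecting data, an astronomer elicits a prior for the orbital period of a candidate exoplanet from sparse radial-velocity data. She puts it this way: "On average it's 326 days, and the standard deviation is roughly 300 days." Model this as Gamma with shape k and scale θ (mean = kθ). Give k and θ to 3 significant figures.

For Gamma(k, scale θ): mean = kθ, variance = kθ², so CV = 1/√k.
CV = SD/mean = 300/326 = 0.9202, hence k = 1/CV² = 1.18.
Then θ = mean/k = 326/1.18 = 276.

k ≈ 1.18, θ ≈ 276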